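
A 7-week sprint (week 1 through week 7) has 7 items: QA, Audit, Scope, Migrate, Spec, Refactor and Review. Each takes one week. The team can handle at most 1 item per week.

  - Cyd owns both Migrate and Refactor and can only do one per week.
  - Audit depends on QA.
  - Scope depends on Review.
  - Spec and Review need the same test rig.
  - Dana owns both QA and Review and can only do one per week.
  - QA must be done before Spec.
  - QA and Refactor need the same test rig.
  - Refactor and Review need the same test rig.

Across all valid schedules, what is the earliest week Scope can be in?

Precedence pushes Scope to at least week 2.
Scope at week 2 is achievable: Scope in week 2; Refactor in week 7; Audit in week 4; Review in week 1; QA in week 3; Spec in week 5; Migrate in week 6.

week 2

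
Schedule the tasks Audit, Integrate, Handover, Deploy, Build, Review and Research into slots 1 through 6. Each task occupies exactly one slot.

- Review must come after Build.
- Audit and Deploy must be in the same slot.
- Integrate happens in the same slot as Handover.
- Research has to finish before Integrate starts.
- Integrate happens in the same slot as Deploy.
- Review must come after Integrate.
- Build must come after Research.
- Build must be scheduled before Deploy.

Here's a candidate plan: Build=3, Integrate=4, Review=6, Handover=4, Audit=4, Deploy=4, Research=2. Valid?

Review must come after Build — holds.
Integrate happens in the same slot as Handover — holds.
Build must come after Research — holds.
Build must be scheduled before Deploy — holds.
Review must come after Integrate — holds.
Audit and Deploy must be in the same slot — holds.
Integrate happens in the same slot as Deploy — holds.
Research has to finish before Integrate starts — holds.

Yes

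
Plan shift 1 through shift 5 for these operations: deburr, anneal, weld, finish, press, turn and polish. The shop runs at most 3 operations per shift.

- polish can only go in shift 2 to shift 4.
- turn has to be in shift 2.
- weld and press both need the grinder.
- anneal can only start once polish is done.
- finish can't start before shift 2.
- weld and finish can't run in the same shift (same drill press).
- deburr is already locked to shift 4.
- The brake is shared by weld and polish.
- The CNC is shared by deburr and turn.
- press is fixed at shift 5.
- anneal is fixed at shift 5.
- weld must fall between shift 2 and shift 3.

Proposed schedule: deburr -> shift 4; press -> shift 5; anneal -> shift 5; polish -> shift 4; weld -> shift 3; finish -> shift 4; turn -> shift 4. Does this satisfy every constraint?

No — it violates: The CNC is shared by deburr and turn

deburr is already locked to shift 4 — holds.
The brake is shared by weld and polish — holds.
anneal can only start once polish is done — holds.
turn has to be in shift 2 — violated.
The CNC is shared by deburr and turn — violated.
finish can't start before shift 2 — holds.
weld and press both need the grinder — holds.
weld and finish can't run in the same shift (same drill press) — holds.
polish can only go in shift 2 to shift 4 — holds.
The shop runs at most 3 operations per shift — violated.
weld must fall between shift 2 and shift 3 — holds.
press is fixed at shift 5 — holds.
anneal is fixed at shift 5 — holds.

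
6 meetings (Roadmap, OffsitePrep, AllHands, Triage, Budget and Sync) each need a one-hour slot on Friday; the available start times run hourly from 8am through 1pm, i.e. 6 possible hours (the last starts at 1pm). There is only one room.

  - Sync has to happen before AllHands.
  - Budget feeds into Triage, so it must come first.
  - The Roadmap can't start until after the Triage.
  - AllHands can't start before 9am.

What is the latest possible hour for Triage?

Precedence pushes Triage to at least 9am; downstream work caps Triage at 12pm.
Triage at 12pm is achievable: Triage=12pm; Roadmap=1pm; Sync=8am; AllHands=9am; Budget=10am; OffsitePrep=11am.

12pm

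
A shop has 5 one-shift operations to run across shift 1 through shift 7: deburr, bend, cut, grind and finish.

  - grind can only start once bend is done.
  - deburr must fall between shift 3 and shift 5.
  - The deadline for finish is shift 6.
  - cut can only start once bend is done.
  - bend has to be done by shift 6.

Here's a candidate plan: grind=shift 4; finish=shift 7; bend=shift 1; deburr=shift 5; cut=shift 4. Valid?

Invalid. The deadline for finish is shift 6.

bend has to be done by shift 6 — holds.
deburr must fall between shift 3 and shift 5 — holds.
The deadline for finish is shift 6 — violated.
cut can only start once bend is done — holds.
grind can only start once bend is done — holds.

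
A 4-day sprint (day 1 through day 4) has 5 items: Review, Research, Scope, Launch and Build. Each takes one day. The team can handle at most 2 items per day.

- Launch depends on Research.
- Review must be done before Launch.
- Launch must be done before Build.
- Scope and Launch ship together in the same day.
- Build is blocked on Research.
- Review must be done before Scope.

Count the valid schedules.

Splitting on Review: it can be day 1 (4), day 2 (2). Listing each branch's schedules as (Research, Scope, Launch, Build) by day number:
Review=day 1: (1,2,2,3) (1,2,2,4) (1,3,3,4) (2,3,3,4) — 4.
Review=day 2: (1,3,3,4) (2,3,3,4) — 2.
Summing: 4 + 2 = 6.

6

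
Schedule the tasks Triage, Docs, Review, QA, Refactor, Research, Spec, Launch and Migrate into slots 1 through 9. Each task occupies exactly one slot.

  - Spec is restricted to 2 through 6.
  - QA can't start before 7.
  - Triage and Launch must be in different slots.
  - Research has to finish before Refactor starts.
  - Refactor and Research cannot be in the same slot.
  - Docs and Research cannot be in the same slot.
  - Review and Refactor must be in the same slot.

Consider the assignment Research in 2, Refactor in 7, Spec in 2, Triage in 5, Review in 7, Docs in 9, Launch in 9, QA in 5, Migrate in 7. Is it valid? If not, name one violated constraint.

No — it violates: QA can't start before 7

Refactor and Research cannot be in the same slot — holds.
Triage and Launch must be in different slots — holds.
Research has to finish before Refactor starts — holds.
QA can't start before 7 — violated.
Spec is restricted to 2 through 6 — holds.
Docs and Research cannot be in the same slot — holds.
Review and Refactor must be in the same slot — holds.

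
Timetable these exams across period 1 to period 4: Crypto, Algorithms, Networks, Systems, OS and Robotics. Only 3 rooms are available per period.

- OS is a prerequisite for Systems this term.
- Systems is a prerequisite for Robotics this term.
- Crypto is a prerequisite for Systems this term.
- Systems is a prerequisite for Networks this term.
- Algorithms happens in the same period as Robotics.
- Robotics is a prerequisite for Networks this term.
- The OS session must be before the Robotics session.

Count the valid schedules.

Enumerating: Algorithms -> period 3; Systems -> period 2; Networks -> period 4; OS -> period 1; Robotics -> period 3; Crypto -> period 1.

1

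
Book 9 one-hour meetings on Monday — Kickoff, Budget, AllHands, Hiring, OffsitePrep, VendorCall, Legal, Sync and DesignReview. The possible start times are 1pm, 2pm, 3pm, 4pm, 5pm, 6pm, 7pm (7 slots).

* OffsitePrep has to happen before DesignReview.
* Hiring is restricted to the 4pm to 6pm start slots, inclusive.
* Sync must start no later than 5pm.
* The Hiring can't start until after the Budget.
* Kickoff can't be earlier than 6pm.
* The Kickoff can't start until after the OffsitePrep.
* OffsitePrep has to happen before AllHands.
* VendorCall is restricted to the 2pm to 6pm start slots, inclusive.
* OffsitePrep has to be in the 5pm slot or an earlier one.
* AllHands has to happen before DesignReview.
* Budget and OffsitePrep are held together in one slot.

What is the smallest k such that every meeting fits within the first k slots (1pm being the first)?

The precedence chain requires at least 3 distinct slots.
Kickoff can't be placed before 6pm — that is slot 6 counting from 1pm — so the schedule must run through at least 6 slots.
6 works (last occupied slot: 6pm): for example DesignReview in 3pm; Hiring in 4pm; Sync in 1pm; AllHands in 2pm; Kickoff in 6pm; VendorCall in 2pm; Legal in 1pm; OffsitePrep in 1pm; Budget in 1pm.

6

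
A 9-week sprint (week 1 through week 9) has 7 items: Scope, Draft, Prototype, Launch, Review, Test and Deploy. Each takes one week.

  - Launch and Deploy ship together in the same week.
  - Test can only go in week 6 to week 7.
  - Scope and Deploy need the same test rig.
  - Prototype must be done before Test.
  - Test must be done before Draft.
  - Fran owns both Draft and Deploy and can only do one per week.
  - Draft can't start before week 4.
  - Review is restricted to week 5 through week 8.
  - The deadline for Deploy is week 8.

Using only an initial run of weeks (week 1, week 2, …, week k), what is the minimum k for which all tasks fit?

7

The precedence chain requires at least 3 distinct weeks.
Propagating the time windows through the other constraints, Draft can't land before week 7, so the schedule must run through at least week 7.
7 works (last occupied week: week 7): for example Launch=week 2, Review=week 5, Draft=week 7, Scope=week 1, Deploy=week 2, Test=week 6, Prototype=week 1.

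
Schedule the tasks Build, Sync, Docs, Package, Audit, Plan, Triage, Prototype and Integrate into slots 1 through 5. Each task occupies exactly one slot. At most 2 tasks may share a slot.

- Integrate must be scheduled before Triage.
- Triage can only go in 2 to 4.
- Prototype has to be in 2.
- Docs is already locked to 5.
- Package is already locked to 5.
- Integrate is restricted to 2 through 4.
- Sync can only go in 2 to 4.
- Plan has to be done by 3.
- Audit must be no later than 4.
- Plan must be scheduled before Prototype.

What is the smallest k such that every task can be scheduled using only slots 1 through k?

The precedence chain requires at least 2 distinct slots.
With at most 2 per slot and 9 tasks, at least 5 slots are needed.
Docs can't be placed before 5, so the schedule must run through at least slot 5.
5 works (last occupied slot: 5): for example Docs in 5; Prototype in 2; Audit in 1; Plan in 1; Package in 5; Sync in 3; Build in 4; Triage in 3; Integrate in 2.

5 slots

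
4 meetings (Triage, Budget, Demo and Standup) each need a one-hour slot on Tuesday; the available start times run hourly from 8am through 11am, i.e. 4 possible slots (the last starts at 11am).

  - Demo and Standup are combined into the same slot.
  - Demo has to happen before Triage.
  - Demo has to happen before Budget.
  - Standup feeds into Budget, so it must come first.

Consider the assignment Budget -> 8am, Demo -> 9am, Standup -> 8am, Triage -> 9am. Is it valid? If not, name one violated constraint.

Standup feeds into Budget, so it must come first — violated.
Demo and Standup are combined into the same slot — violated.
Demo has to happen before Triage — violated.
Demo has to happen before Budget — violated.

Invalid. Demo has to happen before Budget.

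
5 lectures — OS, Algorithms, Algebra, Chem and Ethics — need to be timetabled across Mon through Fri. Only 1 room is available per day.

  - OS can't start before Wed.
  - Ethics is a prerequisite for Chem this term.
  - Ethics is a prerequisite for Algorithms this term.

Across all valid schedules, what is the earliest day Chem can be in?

Tue

Precedence pushes Chem to at least Tue.
Chem at Tue is achievable: OS -> Wed; Algorithms -> Thu; Chem -> Tue; Ethics -> Mon; Algebra -> Fri.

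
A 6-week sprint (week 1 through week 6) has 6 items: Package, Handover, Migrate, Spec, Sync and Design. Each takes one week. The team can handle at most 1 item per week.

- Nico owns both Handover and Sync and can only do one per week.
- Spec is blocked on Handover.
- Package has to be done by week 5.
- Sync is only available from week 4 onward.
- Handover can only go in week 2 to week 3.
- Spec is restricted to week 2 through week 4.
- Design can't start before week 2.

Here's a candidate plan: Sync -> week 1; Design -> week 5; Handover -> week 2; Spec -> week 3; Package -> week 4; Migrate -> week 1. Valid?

Sync is only available from week 4 onward — violated.
Nico owns both Handover and Sync and can only do one per week — holds.
Spec is restricted to week 2 through week 4 — holds.
Design can't start before week 2 — holds.
The team can handle at most 1 item per week — violated.
Package has to be done by week 5 — holds.
Spec is blocked on Handover — holds.
Handover can only go in week 2 to week 3 — holds.

Invalid. Sync is only available from week 4 onward.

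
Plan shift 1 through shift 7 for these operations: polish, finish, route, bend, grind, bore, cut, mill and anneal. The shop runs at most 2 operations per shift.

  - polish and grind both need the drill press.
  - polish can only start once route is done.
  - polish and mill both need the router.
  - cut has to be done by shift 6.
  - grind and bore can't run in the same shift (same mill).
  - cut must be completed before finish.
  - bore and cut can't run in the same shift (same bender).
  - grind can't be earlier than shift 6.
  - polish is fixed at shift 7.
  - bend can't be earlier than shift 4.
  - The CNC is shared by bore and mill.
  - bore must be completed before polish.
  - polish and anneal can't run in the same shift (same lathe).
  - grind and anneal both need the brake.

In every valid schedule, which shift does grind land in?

grind's window is shift 6–shift 7.
polish is fixed at shift 7, and grind can't share a shift with polish.
So grind must be shift 6.

shift 6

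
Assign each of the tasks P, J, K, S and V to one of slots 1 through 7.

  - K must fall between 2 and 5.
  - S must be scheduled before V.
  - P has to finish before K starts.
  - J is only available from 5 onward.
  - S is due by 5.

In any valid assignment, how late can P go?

4

Downstream work caps P at 4.
P at 4 is achievable: P in 4; J in 5; V in 2; K in 5; S in 1.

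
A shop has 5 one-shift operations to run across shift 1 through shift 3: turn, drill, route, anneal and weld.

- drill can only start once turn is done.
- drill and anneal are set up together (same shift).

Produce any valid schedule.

route in shift 1, drill in shift 2, weld in shift 1, anneal in shift 2, turn in shift 1

Checking: turn(shift 1) before drill(shift 2); drill = anneal = shift 2.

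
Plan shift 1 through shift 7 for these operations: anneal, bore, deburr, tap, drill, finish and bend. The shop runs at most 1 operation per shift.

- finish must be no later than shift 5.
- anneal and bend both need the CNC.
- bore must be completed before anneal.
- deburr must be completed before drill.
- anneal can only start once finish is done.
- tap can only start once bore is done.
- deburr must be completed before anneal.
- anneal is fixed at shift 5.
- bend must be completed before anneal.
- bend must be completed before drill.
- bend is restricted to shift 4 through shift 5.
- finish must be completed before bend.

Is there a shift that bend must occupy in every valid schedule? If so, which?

bend's window is shift 4–shift 5.
anneal is fixed at shift 5, and bend can't share a shift with anneal.
So bend must be shift 4.

shift 4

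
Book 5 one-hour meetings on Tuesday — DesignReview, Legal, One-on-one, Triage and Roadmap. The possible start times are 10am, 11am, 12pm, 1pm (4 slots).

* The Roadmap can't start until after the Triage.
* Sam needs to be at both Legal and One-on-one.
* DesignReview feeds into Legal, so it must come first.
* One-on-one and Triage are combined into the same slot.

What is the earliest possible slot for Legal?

Precedence pushes Legal to at least 11am.
Legal at 11am is achievable: Triage in 10am, One-on-one in 10am, Legal in 11am, Roadmap in 11am, DesignReview in 10am.

11am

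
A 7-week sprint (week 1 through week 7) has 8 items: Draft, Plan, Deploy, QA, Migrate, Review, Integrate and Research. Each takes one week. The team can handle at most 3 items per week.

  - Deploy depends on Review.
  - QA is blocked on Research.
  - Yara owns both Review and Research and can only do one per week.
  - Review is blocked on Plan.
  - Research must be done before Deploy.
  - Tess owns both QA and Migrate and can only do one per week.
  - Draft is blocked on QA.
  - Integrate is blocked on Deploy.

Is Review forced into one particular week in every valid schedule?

No

Review can be week 2 (e.g. Draft=week 3; Review=week 2; Research=week 1; Migrate=week 1; QA=week 2; Plan=week 1; Deploy=week 3; Integrate=week 4) or week 3 (e.g. Draft -> week 3; QA -> week 2; Review -> week 3; Integrate -> week 5; Plan -> week 1; Research -> week 1; Deploy -> week 4; Migrate -> week 1).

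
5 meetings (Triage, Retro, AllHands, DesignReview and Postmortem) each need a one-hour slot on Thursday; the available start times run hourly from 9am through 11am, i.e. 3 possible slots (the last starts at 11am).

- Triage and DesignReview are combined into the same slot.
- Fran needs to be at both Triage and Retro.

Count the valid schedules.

54

Splitting on Triage: it can be 9am (18), 10am (18), 11am (18). Listing each branch's schedules as (Retro, AllHands, DesignReview, Postmortem):
Triage=9am: (10am,9am,9am,9am) (10am,9am,9am,10am) (10am,9am,9am,11am) (10am,10am,9am,9am) (10am,10am,9am,10am) (10am,10am,9am,11am) (10am,11am,9am,9am) (10am,11am,9am,10am) (10am,11am,9am,11am) (11am,9am,9am,9am) (11am,9am,9am,10am) (11am,9am,9am,11am) (11am,10am,9am,9am) (11am,10am,9am,10am) (11am,10am,9am,11am) (11am,11am,9am,9am) (11am,11am,9am,10am) (11am,11am,9am,11am) — 18.
Triage=10am: (9am,9am,10am,9am) (9am,9am,10am,10am) (9am,9am,10am,11am) (9am,10am,10am,9am) (9am,10am,10am,10am) (9am,10am,10am,11am) (9am,11am,10am,9am) (9am,11am,10am,10am) (9am,11am,10am,11am) (11am,9am,10am,9am) (11am,9am,10am,10am) (11am,9am,10am,11am) (11am,10am,10am,9am) (11am,10am,10am,10am) (11am,10am,10am,11am) (11am,11am,10am,9am) (11am,11am,10am,10am) (11am,11am,10am,11am) — 18.
Triage=11am: (9am,9am,11am,9am) (9am,9am,11am,10am) (9am,9am,11am,11am) (9am,10am,11am,9am) (9am,10am,11am,10am) (9am,10am,11am,11am) (9am,11am,11am,9am) (9am,11am,11am,10am) (9am,11am,11am,11am) (10am,9am,11am,9am) (10am,9am,11am,10am) (10am,9am,11am,11am) (10am,10am,11am,9am) (10am,10am,11am,10am) (10am,10am,11am,11am) (10am,11am,11am,9am) (10am,11am,11am,10am) (10am,11am,11am,11am) — 18.
Summing: 18 + 18 + 18 = 54.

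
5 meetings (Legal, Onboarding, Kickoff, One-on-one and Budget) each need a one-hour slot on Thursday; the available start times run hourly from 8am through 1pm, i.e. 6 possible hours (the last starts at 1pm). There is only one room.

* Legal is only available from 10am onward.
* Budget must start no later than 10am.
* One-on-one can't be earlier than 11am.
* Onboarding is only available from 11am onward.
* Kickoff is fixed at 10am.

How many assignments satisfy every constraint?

Splitting on Legal: it can be 11am (4), 12pm (4), 1pm (4). Listing each branch's schedules as (Onboarding, Kickoff, One-on-one, Budget):
Legal=11am: (12pm,10am,1pm,8am) (12pm,10am,1pm,9am) (1pm,10am,12pm,8am) (1pm,10am,12pm,9am) — 4.
Legal=12pm: (11am,10am,1pm,8am) (11am,10am,1pm,9am) (1pm,10am,11am,8am) (1pm,10am,11am,9am) — 4.
Legal=1pm: (11am,10am,12pm,8am) (11am,10am,12pm,9am) (12pm,10am,11am,8am) (12pm,10am,11am,9am) — 4.
Summing: 4 + 4 + 4 = 12.

12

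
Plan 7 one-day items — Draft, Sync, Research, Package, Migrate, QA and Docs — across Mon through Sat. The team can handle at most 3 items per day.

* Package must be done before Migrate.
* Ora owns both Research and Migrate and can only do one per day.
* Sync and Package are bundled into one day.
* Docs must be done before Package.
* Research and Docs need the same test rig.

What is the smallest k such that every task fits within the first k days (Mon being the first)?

The precedence chain requires at least 3 distinct days.
With at most 3 per day and 7 tasks, at least 3 days are needed.
3 works (last occupied day: Wed): for example QA=Mon, Package=Tue, Draft=Mon, Sync=Tue, Docs=Mon, Migrate=Wed, Research=Tue.

3 days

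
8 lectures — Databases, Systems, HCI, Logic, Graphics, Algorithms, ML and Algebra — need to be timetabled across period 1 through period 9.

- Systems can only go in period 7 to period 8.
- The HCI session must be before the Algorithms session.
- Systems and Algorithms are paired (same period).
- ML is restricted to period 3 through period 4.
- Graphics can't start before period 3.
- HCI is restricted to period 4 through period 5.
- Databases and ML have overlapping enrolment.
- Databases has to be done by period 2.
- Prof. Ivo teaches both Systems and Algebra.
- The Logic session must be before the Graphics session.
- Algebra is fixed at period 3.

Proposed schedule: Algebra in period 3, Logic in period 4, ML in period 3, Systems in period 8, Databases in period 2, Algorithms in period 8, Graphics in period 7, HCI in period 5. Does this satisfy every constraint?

The HCI session must be before the Algorithms session — holds.
HCI is restricted to period 4 through period 5 — holds.
Databases has to be done by period 2 — holds.
Algebra is fixed at period 3 — holds.
Databases and ML have overlapping enrolment — holds.
Systems and Algorithms are paired (same period) — holds.
ML is restricted to period 3 through period 4 — holds.
Prof. Ivo teaches both Systems and Algebra — holds.
The Logic session must be before the Graphics session — holds.
Graphics can't start before period 3 — holds.
Systems can only go in period 7 to period 8 — holds.

Yes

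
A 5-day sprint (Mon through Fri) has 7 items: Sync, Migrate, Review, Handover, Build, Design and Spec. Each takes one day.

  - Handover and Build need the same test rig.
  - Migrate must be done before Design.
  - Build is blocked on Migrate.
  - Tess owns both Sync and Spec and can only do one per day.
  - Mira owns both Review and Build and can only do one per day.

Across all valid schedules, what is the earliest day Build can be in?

Precedence pushes Build to at least Tue.
Build at Tue is achievable: Build in Tue; Handover in Mon; Design in Tue; Review in Mon; Sync in Mon; Spec in Tue; Migrate in Mon.

Tue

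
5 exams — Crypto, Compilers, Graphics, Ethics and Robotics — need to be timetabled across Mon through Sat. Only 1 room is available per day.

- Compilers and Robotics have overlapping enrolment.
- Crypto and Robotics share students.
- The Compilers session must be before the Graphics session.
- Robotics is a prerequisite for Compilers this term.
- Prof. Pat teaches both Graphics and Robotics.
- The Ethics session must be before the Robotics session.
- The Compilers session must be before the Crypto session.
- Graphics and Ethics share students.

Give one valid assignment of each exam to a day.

Crypto in Thu; Ethics in Mon; Graphics in Fri; Compilers in Wed; Robotics in Tue

Checking: Ethics(Mon) before Robotics(Tue); Robotics(Tue) before Compilers(Wed); Compilers(Wed) before Graphics(Fri); Compilers(Wed) before Crypto(Thu); Compilers(Wed) != Robotics(Tue); Graphics(Fri) != Ethics(Mon); Graphics(Fri) != Robotics(Tue); Crypto(Thu) != Robotics(Tue); max 1 per day (cap 1).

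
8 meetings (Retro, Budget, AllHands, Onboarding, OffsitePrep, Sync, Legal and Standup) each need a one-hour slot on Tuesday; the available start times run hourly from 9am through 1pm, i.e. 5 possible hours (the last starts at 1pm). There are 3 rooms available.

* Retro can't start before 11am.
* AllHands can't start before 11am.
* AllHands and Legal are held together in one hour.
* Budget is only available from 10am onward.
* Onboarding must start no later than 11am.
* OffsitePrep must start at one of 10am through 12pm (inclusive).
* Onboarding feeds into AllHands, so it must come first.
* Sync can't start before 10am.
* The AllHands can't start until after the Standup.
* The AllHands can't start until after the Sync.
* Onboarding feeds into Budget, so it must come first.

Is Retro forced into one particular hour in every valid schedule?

No

Retro can be 11am (e.g. OffsitePrep -> 10am, Sync -> 10am, Onboarding -> 9am, AllHands -> 11am, Standup -> 9am, Retro -> 11am, Budget -> 10am, Legal -> 11am) or 12pm (e.g. Onboarding -> 9am; Sync -> 10am; OffsitePrep -> 10am; Legal -> 11am; Standup -> 9am; Budget -> 10am; Retro -> 12pm; AllHands -> 11am).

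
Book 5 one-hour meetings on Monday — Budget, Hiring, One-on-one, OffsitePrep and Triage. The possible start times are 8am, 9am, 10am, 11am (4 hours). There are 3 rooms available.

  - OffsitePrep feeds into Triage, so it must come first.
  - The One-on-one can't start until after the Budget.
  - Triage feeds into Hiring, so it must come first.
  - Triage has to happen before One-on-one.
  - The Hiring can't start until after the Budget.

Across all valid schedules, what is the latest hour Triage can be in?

10am

Precedence pushes Triage to at least 9am; downstream work caps Triage at 10am.
Triage at 10am is achievable: OffsitePrep -> 8am; Hiring -> 11am; One-on-one -> 11am; Triage -> 10am; Budget -> 8am.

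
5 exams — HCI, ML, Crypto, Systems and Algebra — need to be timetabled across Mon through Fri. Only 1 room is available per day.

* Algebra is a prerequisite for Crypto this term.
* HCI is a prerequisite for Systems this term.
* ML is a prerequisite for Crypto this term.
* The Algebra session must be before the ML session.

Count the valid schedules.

Splitting on HCI: it can be Mon (4), Tue (3), Wed (2), Thu (1). Listing each branch's schedules as (ML, Crypto, Systems, Algebra):
HCI=Mon: (Wed,Thu,Fri,Tue) (Wed,Fri,Thu,Tue) (Thu,Fri,Tue,Wed) (Thu,Fri,Wed,Tue) — 4.
HCI=Tue: (Wed,Thu,Fri,Mon) (Wed,Fri,Thu,Mon) (Thu,Fri,Wed,Mon) — 3.
HCI=Wed: (Tue,Thu,Fri,Mon) (Tue,Fri,Thu,Mon) — 2.
HCI=Thu: (Tue,Wed,Fri,Mon) — 1.
Summing: 4 + 3 + 2 + 1 = 10.

10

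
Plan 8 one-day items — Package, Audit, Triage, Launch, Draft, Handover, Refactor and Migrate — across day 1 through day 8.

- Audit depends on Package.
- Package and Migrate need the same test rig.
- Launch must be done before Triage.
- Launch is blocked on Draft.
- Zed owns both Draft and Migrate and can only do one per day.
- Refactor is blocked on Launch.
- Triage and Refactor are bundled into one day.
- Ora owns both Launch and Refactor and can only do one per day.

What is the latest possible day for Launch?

day 7

Precedence pushes Launch to at least day 2; downstream work caps Launch at day 7.
Launch at day 7 is achievable: Handover=day 1; Migrate=day 2; Launch=day 7; Audit=day 2; Draft=day 1; Triage=day 8; Refactor=day 8; Package=day 1.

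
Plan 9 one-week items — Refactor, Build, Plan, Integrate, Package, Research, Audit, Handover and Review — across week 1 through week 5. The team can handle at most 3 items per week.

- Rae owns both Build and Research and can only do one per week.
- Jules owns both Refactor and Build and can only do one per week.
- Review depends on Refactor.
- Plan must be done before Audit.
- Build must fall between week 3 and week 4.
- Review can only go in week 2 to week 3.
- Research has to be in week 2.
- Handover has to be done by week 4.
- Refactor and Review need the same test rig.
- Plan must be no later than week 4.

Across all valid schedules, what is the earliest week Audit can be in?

week 2

Precedence pushes Audit to at least week 2.
Audit at week 2 is achievable: Integrate=week 3, Refactor=week 1, Review=week 2, Handover=week 1, Plan=week 1, Audit=week 2, Research=week 2, Build=week 3, Package=week 3.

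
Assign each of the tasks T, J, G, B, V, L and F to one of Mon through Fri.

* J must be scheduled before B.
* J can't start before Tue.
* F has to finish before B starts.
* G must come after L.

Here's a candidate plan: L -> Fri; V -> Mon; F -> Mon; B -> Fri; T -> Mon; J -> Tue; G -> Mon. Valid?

J must be scheduled before B — holds.
J can't start before Tue — holds.
F has to finish before B starts — holds.
G must come after L — violated.

No — it violates: G must come after L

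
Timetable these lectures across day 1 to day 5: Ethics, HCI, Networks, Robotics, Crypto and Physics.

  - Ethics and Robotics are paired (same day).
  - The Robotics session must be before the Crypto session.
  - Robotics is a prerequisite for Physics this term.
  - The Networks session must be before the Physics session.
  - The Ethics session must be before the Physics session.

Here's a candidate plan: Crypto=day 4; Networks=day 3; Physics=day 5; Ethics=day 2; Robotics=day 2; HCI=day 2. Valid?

Valid

The Ethics session must be before the Physics session — holds.
Robotics is a prerequisite for Physics this term — holds.
Ethics and Robotics are paired (same day) — holds.
The Robotics session must be before the Crypto session — holds.
The Networks session must be before the Physics session — holds.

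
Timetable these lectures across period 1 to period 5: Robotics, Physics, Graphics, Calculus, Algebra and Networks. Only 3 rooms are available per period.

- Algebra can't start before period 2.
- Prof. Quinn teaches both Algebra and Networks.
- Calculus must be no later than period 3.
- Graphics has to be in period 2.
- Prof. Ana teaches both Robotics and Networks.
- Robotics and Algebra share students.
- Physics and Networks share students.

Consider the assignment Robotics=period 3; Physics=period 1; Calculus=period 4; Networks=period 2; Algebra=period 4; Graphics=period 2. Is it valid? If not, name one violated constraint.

No. Calculus must be no later than period 3 is not satisfied.

Algebra can't start before period 2 — holds.
Prof. Quinn teaches both Algebra and Networks — holds.
Physics and Networks share students — holds.
Calculus must be no later than period 3 — violated.
Robotics and Algebra share students — holds.
Prof. Ana teaches both Robotics and Networks — holds.
Only 3 rooms are available per period — holds.
Graphics has to be in period 2 — holds.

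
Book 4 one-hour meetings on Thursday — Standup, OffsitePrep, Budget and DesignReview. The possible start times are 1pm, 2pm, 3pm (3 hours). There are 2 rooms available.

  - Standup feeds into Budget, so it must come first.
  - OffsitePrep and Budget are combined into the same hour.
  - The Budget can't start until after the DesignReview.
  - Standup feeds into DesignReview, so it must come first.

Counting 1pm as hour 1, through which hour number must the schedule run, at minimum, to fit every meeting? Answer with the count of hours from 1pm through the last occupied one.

3 hours

The precedence chain requires at least 3 distinct hours.
With at most 2 per hour and 4 meetings, at least 2 hours are needed.
3 works (last occupied hour: 3pm): for example OffsitePrep=3pm; Standup=1pm; DesignReview=2pm; Budget=3pm.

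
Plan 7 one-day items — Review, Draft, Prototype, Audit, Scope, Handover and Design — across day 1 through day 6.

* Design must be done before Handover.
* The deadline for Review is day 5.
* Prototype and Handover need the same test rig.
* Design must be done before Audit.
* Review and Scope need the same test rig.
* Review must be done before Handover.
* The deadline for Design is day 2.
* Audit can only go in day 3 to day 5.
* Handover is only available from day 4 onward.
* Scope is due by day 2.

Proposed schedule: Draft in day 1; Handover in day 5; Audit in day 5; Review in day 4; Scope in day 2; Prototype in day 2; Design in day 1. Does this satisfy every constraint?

Review must be done before Handover — holds.
Prototype and Handover need the same test rig — holds.
The deadline for Review is day 5 — holds.
Design must be done before Audit — holds.
Design must be done before Handover — holds.
Audit can only go in day 3 to day 5 — holds.
Scope is due by day 2 — holds.
Handover is only available from day 4 onward — holds.
Review and Scope need the same test rig — holds.
The deadline for Design is day 2 — holds.

Yes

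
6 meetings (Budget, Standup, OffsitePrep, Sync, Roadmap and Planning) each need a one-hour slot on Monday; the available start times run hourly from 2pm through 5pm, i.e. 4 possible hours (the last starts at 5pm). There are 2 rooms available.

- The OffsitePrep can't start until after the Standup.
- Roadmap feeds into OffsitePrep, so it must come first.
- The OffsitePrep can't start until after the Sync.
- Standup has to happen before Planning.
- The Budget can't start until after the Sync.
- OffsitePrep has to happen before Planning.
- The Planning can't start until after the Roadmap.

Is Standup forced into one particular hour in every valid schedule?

Standup can be 2pm (e.g. Planning -> 5pm, Roadmap -> 3pm, Sync -> 2pm, OffsitePrep -> 4pm, Budget -> 3pm, Standup -> 2pm) or 3pm (e.g. Budget=3pm, Planning=5pm, Sync=2pm, Roadmap=2pm, OffsitePrep=4pm, Standup=3pm).

No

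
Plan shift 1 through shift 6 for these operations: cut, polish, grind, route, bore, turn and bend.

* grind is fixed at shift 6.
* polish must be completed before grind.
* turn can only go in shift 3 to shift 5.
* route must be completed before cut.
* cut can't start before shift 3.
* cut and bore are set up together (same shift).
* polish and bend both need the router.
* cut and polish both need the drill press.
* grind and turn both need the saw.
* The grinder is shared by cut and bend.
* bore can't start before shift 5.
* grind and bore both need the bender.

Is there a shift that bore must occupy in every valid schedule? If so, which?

bore's window is shift 5–shift 6.
grind is fixed at shift 6, and bore can't share a shift with grind.
So bore must be shift 5.

shift 5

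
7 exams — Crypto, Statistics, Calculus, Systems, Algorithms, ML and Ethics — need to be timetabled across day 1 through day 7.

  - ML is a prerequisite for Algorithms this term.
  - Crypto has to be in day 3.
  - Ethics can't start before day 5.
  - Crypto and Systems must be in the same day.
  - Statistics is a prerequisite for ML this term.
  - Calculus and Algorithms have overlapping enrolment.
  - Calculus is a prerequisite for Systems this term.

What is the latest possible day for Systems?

day 3

Systems must be in the same day as Crypto, which can't be before day 3, so Systems is at least day 3; Systems must be in the same day as Crypto, which can't be after day 3, so Systems is at most day 3.
Systems at day 3 is achievable: Systems=day 3; Ethics=day 5; ML=day 2; Calculus=day 1; Crypto=day 3; Statistics=day 1; Algorithms=day 3.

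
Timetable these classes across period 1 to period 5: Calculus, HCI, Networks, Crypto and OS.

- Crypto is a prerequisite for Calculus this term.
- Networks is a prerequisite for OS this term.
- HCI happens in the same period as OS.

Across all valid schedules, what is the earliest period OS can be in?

Precedence pushes OS to at least period 2.
OS at period 2 is achievable: OS -> period 2, Crypto -> period 1, Networks -> period 1, HCI -> period 2, Calculus -> period 2.

period 2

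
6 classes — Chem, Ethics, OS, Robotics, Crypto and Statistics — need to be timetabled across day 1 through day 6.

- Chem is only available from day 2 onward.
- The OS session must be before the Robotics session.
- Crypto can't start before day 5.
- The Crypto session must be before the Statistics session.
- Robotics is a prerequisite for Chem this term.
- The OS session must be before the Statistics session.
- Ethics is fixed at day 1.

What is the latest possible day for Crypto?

day 5

Crypto is available from day 5; downstream work caps Crypto at day 5.
Crypto at day 5 is achievable: Crypto=day 5; OS=day 1; Chem=day 3; Robotics=day 2; Statistics=day 6; Ethics=day 1.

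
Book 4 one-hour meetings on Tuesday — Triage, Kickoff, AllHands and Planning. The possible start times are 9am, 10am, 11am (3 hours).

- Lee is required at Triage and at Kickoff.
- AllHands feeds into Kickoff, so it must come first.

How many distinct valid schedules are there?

Splitting on Triage: it can be 9am (9), 10am (6), 11am (3). Listing each branch's schedules as (Kickoff, AllHands, Planning):
Triage=9am: (10am,9am,9am) (10am,9am,10am) (10am,9am,11am) (11am,9am,9am) (11am,9am,10am) (11am,9am,11am) (11am,10am,9am) (11am,10am,10am) (11am,10am,11am) — 9.
Triage=10am: (11am,9am,9am) (11am,9am,10am) (11am,9am,11am) (11am,10am,9am) (11am,10am,10am) (11am,10am,11am) — 6.
Triage=11am: (10am,9am,9am) (10am,9am,10am) (10am,9am,11am) — 3.
Summing: 9 + 6 + 3 = 18.

18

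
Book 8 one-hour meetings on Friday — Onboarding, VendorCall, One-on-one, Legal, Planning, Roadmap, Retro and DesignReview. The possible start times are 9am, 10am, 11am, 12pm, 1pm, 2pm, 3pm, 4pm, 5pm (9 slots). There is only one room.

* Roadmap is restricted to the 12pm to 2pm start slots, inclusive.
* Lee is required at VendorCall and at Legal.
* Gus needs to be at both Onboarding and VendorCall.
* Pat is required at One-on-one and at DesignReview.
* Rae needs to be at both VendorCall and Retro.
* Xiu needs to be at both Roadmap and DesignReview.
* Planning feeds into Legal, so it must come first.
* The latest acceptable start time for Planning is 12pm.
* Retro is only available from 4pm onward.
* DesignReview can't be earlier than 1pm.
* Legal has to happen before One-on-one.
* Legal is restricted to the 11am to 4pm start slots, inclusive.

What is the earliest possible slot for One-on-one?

12pm

Precedence pushes One-on-one to at least 12pm.
One-on-one at 12pm is achievable: Retro in 4pm; Roadmap in 1pm; DesignReview in 2pm; One-on-one in 12pm; Legal in 11am; Onboarding in 10am; VendorCall in 3pm; Planning in 9am.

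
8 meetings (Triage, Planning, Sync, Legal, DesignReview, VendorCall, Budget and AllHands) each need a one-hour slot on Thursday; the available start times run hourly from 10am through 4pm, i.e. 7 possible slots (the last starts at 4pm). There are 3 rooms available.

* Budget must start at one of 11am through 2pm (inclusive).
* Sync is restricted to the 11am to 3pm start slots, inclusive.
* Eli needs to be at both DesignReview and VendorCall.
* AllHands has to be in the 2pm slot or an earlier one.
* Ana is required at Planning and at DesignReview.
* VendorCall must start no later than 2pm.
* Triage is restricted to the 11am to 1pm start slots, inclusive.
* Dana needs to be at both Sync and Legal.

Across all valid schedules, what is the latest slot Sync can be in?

3pm

Sync is available from 11am; Sync's own window allows nothing later than 3pm.
Sync at 3pm is achievable: Budget=11am, Triage=11am, VendorCall=10am, Legal=11am, Sync=3pm, AllHands=10am, Planning=10am, DesignReview=12pm.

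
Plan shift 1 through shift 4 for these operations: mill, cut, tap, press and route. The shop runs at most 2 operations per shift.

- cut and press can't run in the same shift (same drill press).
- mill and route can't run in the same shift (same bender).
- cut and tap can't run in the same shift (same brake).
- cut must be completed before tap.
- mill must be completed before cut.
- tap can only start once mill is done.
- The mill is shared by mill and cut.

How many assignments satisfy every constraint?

Splitting on mill: it can be shift 1 (24), shift 2 (8). Listing each branch's schedules as (cut, tap, press, route) by shift number:
mill=shift 1: (2,3,1,2) (2,3,1,3) (2,3,1,4) (2,3,3,2) (2,3,3,4) (2,3,4,2) (2,3,4,3) (2,3,4,4) (2,4,1,2) (2,4,1,3) (2,4,1,4) (2,4,3,2) (2,4,3,3) (2,4,3,4) (2,4,4,2) (2,4,4,3) (3,4,1,2) (3,4,1,3) (3,4,1,4) (3,4,2,2) (3,4,2,3) (3,4,2,4) (3,4,4,2) (3,4,4,3) — 24.
mill=shift 2: (3,4,1,1) (3,4,1,3) (3,4,1,4) (3,4,2,1) (3,4,2,3) (3,4,2,4) (3,4,4,1) (3,4,4,3) — 8.
Summing: 24 + 8 = 32.

32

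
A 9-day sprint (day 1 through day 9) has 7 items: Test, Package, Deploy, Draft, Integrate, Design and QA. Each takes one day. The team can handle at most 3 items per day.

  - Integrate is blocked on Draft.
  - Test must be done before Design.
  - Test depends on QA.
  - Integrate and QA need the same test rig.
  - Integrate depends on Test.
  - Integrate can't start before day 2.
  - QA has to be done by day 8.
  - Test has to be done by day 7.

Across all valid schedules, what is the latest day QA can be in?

QA's own window allows nothing later than day 8; downstream work caps QA at day 6.
QA at day 6 is achievable: Integrate in day 8, Deploy in day 1, Package in day 1, Test in day 7, Draft in day 1, QA in day 6, Design in day 8.

day 6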